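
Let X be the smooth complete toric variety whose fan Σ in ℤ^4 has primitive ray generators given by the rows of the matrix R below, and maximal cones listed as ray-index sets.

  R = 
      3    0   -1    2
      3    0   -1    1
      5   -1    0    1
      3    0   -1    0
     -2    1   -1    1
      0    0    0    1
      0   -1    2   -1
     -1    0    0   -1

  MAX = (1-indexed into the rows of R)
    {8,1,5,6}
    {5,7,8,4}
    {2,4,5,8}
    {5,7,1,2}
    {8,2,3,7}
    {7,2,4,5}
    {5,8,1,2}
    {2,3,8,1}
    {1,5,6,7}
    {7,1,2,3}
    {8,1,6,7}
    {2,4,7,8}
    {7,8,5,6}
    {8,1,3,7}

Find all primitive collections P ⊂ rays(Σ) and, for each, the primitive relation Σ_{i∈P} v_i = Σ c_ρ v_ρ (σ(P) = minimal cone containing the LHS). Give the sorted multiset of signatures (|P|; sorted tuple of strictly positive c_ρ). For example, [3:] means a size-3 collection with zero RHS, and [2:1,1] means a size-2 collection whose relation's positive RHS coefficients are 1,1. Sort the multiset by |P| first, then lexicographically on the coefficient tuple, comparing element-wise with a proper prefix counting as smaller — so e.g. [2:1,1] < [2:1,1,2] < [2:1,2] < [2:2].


Δ(Σ) — 8 vertices, 9 min non-faces:

  {2,6}:  v_{2} + v_{6} = v_{1} ; sig = [2:1]
  {3,5}:  v_{3} + v_{5} = v_{1} ; sig = [2:1]
  {4,6}:  v_{4} + v_{6} = v_{2} ; sig = [2:1]
  {3,6}:  v_{3} + v_{6} = 2·v_{1} + v_{7} + v_{8} ; sig = [2:1,1,2]
  {3,4}:  v_{3} + v_{4} = 3·v_{2} + v_{7} + v_{8} ; sig = [2:1,1,3]
  {1,4}:  v_{1} + v_{4} = 2·v_{2} ; sig = [2:2]
  {2,5,7,8}:  v_{2} + v_{5} + v_{7} + v_{8} = 0 ; sig = [4:]
  {1,2,7,8}:  v_{1} + v_{2} + v_{7} + v_{8} = v_{3} ; sig = [4:1]
  {1,5,7,8}:  v_{1} + v_{5} + v_{7} + v_{8} = v_{6} ; sig = [4:1]

Hence PRS(X_Σ) =
{ [2:1] ×3,  [2:1,1,2],  [2:1,1,3],  [2:2],  [4:],  [4:1] ×2 }


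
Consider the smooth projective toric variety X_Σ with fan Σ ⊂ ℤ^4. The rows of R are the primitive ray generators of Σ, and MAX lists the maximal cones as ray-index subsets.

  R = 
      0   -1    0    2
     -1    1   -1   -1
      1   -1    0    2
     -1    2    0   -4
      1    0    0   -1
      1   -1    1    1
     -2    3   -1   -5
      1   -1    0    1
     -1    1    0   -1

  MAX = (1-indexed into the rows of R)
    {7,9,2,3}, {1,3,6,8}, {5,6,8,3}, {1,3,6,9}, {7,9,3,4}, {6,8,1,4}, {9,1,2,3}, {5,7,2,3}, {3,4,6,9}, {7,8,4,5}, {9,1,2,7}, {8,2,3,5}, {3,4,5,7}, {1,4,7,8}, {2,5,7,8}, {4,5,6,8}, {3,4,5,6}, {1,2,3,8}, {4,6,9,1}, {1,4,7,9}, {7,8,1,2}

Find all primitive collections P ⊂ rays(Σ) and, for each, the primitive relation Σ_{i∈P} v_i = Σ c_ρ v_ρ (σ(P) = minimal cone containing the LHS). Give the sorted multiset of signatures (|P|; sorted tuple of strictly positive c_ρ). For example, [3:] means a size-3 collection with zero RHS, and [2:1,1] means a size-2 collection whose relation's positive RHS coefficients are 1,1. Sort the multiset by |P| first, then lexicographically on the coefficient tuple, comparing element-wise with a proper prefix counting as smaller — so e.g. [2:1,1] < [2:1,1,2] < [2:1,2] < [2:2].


Σ has 10 primitive collections:

  {2,6}:  v_{2} + v_{6} = 0 ; sig = [2:]
  {8,9}:  v_{8} + v_{9} = 0 ; sig = [2:]
  {1,5}:  v_{1} + v_{5} = v_{8} ; sig = [2:1]
  {2,4}:  v_{2} + v_{4} = v_{7} ; sig = [2:1]
  {6,7}:  v_{6} + v_{7} = v_{4} ; sig = [2:1]
  {5,9}:  v_{5} + v_{9} = v_{3} + v_{4} ; sig = [2:1,1]
  {1,3,4}:  v_{1} + v_{3} + v_{4} = 0 ; sig = [3:]
  {1,3,7}:  v_{1} + v_{3} + v_{7} = v_{2} ; sig = [3:1]
  {3,4,8}:  v_{3} + v_{4} + v_{8} = v_{5} ; sig = [3:1]
  {3,7,8}:  v_{3} + v_{7} + v_{8} = v_{2} + v_{5} ; sig = [3:1,1]

Signatures (|P|; sorted positive RHS coefficients), sorted:
{ [2:] ×2,  [2:1] ×3,  [2:1,1],  [3:],  [3:1] ×2,  [3:1,1] }


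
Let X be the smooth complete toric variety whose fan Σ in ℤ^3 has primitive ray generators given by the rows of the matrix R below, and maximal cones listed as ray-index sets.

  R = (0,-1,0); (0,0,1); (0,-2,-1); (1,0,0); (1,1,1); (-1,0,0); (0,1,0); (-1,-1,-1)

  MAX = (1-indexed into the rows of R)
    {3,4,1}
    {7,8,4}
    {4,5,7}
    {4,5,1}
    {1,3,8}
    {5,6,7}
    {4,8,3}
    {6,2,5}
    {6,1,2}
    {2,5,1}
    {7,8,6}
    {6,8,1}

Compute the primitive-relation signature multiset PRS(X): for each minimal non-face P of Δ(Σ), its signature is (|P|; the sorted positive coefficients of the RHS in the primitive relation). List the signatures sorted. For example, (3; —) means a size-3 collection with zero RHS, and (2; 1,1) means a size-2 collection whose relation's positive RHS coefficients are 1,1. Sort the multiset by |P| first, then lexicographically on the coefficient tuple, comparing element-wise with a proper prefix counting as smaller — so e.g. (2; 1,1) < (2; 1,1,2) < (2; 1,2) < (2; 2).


12 collections generate NE(X_Σ); each relation:

  P={1,7}:  v_{1} + v_{7} = 0  →  sig = (2; —)
  P={4,6}:  v_{4} + v_{6} = 0  →  sig = (2; —)
  P={5,8}:  v_{5} + v_{8} = 0  →  sig = (2; —)
  P={2,4}:  v_{2} + v_{4} = v_{1} + v_{5}  →  sig = (2; 1,1)
  P={2,7}:  v_{2} + v_{7} = v_{5} + v_{6}  →  sig = (2; 1,1)
  P={2,8}:  v_{2} + v_{8} = v_{1} + v_{6}  →  sig = (2; 1,1)
  P={3,5}:  v_{3} + v_{5} = v_{1} + v_{4}  →  sig = (2; 1,1)
  P={3,6}:  v_{3} + v_{6} = v_{1} + v_{8}  →  sig = (2; 1,1)
  P={3,7}:  v_{3} + v_{7} = v_{4} + v_{8}  →  sig = (2; 1,1)
  P={2,3}:  v_{2} + v_{3} = 2·v_{1}  →  sig = (2; 2)
  P={1,4,8}:  v_{1} + v_{4} + v_{8} = v_{3}  →  sig = (3; 1)
  P={1,5,6}:  v_{1} + v_{5} + v_{6} = v_{2}  →  sig = (3; 1)

Signatures (|P|; sorted positive RHS coefficients), sorted:
    (2; —)
    (2; —)
    (2; —)
    (2; 1,1)
    (2; 1,1)
    (2; 1,1)
    (2; 1,1)
    (2; 1,1)
    (2; 1,1)
    (2; 2)
    (3; 1)
    (3; 1)


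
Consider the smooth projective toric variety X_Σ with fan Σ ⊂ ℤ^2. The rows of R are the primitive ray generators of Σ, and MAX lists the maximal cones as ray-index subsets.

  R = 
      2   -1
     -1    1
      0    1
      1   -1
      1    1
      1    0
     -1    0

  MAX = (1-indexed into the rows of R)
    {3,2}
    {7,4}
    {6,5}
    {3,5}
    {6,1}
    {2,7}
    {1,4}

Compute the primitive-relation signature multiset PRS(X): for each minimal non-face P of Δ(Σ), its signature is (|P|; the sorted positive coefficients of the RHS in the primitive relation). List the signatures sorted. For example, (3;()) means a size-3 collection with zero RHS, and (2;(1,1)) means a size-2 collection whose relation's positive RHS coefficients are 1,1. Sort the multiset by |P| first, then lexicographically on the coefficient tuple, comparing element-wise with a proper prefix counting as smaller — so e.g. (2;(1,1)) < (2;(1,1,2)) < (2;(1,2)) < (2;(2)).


14 minimal non-faces of Δ(Σ) (on 7 rays):

  • {2,4}:  v_{2} + v_{4} = 0  →  sig = (2;())
  • {6,7}:  v_{6} + v_{7} = 0  →  sig = (2;())
  • {1,2}:  v_{1} + v_{2} = v_{6}  →  sig = (2;(1))
  • {1,7}:  v_{1} + v_{7} = v_{4}  →  sig = (2;(1))
  • {2,6}:  v_{2} + v_{6} = v_{3}  →  sig = (2;(1))
  • {3,4}:  v_{3} + v_{4} = v_{6}  →  sig = (2;(1))
  • {3,6}:  v_{3} + v_{6} = v_{5}  →  sig = (2;(1))
  • {3,7}:  v_{3} + v_{7} = v_{2}  →  sig = (2;(1))
  • {4,6}:  v_{4} + v_{6} = v_{1}  →  sig = (2;(1))
  • {5,7}:  v_{5} + v_{7} = v_{3}  →  sig = (2;(1))
  • {1,3}:  v_{1} + v_{3} = 2·v_{6}  →  sig = (2;(2))
  • {2,5}:  v_{2} + v_{5} = 2·v_{3}  →  sig = (2;(2))
  • {4,5}:  v_{4} + v_{5} = 2·v_{6}  →  sig = (2;(2))
  • {1,5}:  v_{1} + v_{5} = 3·v_{6}  →  sig = (2;(3))

Hence PRS(X_Σ) =
    |P|=2: 14 collections, coeffs (), (), (1), (1), (1), (1), (1), (1), (1), (1), (2), (2), (2), (3)


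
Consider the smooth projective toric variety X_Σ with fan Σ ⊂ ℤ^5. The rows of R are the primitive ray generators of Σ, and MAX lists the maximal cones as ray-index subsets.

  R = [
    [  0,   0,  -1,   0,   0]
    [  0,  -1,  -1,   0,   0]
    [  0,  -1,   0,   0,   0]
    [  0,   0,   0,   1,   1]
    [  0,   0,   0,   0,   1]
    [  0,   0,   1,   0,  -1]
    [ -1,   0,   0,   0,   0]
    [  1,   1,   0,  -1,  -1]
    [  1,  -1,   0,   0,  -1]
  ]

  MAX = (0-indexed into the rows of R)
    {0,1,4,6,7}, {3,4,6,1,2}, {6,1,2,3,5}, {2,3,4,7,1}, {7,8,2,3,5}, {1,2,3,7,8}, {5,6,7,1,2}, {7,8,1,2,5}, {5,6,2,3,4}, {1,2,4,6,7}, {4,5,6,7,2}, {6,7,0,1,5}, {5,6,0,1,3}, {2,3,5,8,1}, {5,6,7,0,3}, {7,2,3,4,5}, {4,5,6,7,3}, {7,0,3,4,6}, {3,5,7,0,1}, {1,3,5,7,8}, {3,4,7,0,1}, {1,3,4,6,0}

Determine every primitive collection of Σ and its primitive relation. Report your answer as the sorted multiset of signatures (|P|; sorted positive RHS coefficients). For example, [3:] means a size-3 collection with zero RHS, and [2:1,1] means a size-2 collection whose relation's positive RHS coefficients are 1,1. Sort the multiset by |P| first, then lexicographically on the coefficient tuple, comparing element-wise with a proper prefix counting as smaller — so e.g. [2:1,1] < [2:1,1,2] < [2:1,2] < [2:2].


The 9 primitive collections of Σ (r=9, n=5):

  P = {0,2}:  v_{0} + v_{2} = v_{1}  →  sig = [2:1]
  P = {6,8}:  v_{6} + v_{8} = v_{1} + v_{5}  →  sig = [2:1,1]
  P = {0,8}:  v_{0} + v_{8} = 2·v_{1} + v_{3} + v_{5} + v_{7}  →  sig = [2:1,1,1,2]
  P = {4,8}:  v_{4} + v_{8} = 2·v_{2} + v_{3} + v_{7}  →  sig = [2:1,1,2]
  P = {0,4,5}:  v_{0} + v_{4} + v_{5} = 0  →  sig = [3:]
  P = {1,4,5}:  v_{1} + v_{4} + v_{5} = v_{2}  →  sig = [3:1]
  P = {2,3,6,7}:  v_{2} + v_{3} + v_{6} + v_{7} = 0  →  sig = [4:]
  P = {1,3,6,7}:  v_{1} + v_{3} + v_{6} + v_{7} = v_{0}  →  sig = [4:1]
  P = {1,2,3,5,7}:  v_{1} + v_{2} + v_{3} + v_{5} + v_{7} = v_{8}  →  sig = [5:1]

so the primitive-relation signature multiset is
    [2:1]
    [2:1,1]
    [2:1,1,1,2]
    [2:1,1,2]
    [3:]
    [3:1]
    [4:]
    [4:1]
    [5:1]


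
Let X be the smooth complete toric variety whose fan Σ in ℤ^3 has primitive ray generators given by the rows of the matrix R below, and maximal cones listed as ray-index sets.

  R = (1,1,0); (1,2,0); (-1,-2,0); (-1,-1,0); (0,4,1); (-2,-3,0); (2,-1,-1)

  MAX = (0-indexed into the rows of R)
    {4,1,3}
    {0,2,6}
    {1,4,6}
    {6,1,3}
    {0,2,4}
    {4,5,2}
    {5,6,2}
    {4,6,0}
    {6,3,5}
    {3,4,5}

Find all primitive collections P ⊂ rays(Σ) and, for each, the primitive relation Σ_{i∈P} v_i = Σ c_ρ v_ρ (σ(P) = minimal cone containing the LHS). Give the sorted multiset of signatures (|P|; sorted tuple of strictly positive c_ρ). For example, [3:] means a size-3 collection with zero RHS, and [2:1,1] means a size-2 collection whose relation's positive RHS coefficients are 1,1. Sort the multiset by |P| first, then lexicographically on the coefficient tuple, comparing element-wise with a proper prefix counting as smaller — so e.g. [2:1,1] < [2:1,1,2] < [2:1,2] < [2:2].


|primitive collections| = 9. Relations:

  {0,3}:  v_{0} + v_{3} = 0 ; sig = [2:]
  {1,2}:  v_{1} + v_{2} = 0 ; sig = [2:]
  {0,5}:  v_{0} + v_{5} = v_{2} ; sig = [2:1]
  {1,5}:  v_{1} + v_{5} = v_{3} ; sig = [2:1]
  {2,3}:  v_{2} + v_{3} = v_{5} ; sig = [2:1]
  {0,1}:  v_{0} + v_{1} = v_{4} + v_{6} ; sig = [2:1,1]
  {4,5,6}:  v_{4} + v_{5} + v_{6} = 0 ; sig = [3:]
  {2,4,6}:  v_{2} + v_{4} + v_{6} = v_{0} ; sig = [3:1]
  {3,4,6}:  v_{3} + v_{4} + v_{6} = v_{1} ; sig = [3:1]

Sorted signature multiset PRS(X):
    [2:]
    [2:]
    [2:1]
    [2:1]
    [2:1]
    [2:1,1]
    [3:]
    [3:1]
    [3:1]


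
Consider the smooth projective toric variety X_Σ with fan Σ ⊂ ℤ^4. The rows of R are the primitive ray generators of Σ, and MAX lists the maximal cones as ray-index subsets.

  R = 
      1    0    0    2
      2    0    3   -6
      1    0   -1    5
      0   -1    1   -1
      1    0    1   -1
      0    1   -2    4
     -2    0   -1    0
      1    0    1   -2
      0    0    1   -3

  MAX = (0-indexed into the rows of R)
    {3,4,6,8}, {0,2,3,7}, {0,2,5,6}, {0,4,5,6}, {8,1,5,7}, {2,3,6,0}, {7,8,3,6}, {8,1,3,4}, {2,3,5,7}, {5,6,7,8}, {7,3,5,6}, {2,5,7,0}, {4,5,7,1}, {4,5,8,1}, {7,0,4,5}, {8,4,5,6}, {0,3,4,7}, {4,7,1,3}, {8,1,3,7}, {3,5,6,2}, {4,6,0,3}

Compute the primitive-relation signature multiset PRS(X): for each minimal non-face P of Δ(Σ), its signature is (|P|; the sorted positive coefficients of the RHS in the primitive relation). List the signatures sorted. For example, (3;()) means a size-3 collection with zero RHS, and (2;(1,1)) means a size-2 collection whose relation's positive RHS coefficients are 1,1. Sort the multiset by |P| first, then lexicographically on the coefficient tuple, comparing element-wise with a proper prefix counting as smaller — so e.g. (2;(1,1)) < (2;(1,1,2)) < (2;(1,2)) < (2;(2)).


14 minimal non-faces of Δ(Σ) (on 9 rays):

  {0,8}:  v_{0} + v_{8} = v_{4}  so sig = (2;(1))
  {2,8}:  v_{2} + v_{8} = v_{0}  so sig = (2;(1))
  {1,2}:  v_{1} + v_{2} = v_{0} + v_{4} + v_{7}  so sig = (2;(1,1,1))
  {0,1}:  v_{0} + v_{1} = 2·v_{4} + v_{7}  so sig = (2;(1,2))
  {1,6}:  v_{1} + v_{6} = 2·v_{8}  so sig = (2;(2))
  {2,4}:  v_{2} + v_{4} = 2·v_{0}  so sig = (2;(2))
  {0,6,7}:  v_{0} + v_{6} + v_{7} = 0  so sig = (3;())
  {3,5,8}:  v_{3} + v_{5} + v_{8} = 0  so sig = (3;())
  {0,3,5}:  v_{0} + v_{3} + v_{5} = v_{2}  so sig = (3;(1))
  {3,4,5}:  v_{3} + v_{4} + v_{5} = v_{0}  so sig = (3;(1))
  {4,6,7}:  v_{4} + v_{6} + v_{7} = v_{8}  so sig = (3;(1))
  {4,7,8}:  v_{4} + v_{7} + v_{8} = v_{1}  so sig = (3;(1))
  {1,3,5}:  v_{1} + v_{3} + v_{5} = v_{4} + v_{7}  so sig = (3;(1,1))
  {2,6,7}:  v_{2} + v_{6} + v_{7} = v_{3} + v_{5}  so sig = (3;(1,1))

Signatures (|P|; sorted positive RHS coefficients), sorted:
{ (2;(1)) ×2,  (2;(1,1,1)),  (2;(1,2)),  (2;(2)) ×2,  (3;()) ×2,  (3;(1)) ×4,  (3;(1,1)) ×2 }


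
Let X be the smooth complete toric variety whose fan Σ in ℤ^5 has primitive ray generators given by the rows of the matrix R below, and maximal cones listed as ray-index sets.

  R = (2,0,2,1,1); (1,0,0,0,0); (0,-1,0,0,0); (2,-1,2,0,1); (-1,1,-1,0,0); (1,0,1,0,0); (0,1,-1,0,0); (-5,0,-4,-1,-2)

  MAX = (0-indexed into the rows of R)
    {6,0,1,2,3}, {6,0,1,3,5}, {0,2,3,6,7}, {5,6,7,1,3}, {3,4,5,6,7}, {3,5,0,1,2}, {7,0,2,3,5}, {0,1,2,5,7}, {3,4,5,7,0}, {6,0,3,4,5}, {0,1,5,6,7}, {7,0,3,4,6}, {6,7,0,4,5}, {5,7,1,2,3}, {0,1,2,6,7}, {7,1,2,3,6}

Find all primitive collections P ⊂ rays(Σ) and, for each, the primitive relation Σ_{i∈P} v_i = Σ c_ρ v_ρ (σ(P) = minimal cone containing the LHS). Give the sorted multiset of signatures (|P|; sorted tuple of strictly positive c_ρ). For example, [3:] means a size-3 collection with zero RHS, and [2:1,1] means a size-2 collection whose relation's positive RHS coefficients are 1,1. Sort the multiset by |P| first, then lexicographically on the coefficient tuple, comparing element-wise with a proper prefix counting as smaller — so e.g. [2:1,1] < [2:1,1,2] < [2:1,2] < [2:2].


The 5 primitive collections of Σ (r=8, n=5):

  {1,4}:  v_{1} + v_{4} = v_{6} — sig = [2:1]
  {2,4}:  v_{2} + v_{4} = v_{0} + v_{3} + v_{6} + v_{7} — sig = [2:1,1,1,1]
  {2,5,6}:  v_{2} + v_{5} + v_{6} = v_{1} — sig = [3:1]
  {0,1,3,7}:  v_{0} + v_{1} + v_{3} + v_{7} = v_{2} — sig = [4:1]
  {0,3,5,6,7}:  v_{0} + v_{3} + v_{5} + v_{6} + v_{7} = 0 — sig = [5:]

Sorted signature multiset PRS(X):
    [2:1]
    [2:1,1,1,1]
    [3:1]
    [4:1]
    [5:]


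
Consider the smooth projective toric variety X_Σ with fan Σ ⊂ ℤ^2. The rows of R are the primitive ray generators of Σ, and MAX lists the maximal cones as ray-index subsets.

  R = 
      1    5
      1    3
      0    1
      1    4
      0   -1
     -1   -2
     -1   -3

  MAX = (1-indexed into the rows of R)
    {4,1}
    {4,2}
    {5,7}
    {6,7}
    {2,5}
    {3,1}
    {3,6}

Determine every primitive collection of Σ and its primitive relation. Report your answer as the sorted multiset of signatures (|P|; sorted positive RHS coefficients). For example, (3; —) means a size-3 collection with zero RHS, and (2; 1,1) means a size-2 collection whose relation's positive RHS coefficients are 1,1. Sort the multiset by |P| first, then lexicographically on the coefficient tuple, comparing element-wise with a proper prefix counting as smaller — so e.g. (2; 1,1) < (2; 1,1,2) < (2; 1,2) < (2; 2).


Σ has 14 primitive collections:

  P={2,7}:  v_{2} + v_{7} = 0 — sig = (2; —)
  P={3,5}:  v_{3} + v_{5} = 0 — sig = (2; —)
  P={1,5}:  v_{1} + v_{5} = v_{4} — sig = (2; 1)
  P={2,3}:  v_{2} + v_{3} = v_{4} — sig = (2; 1)
  P={2,6}:  v_{2} + v_{6} = v_{3} — sig = (2; 1)
  P={3,4}:  v_{3} + v_{4} = v_{1} — sig = (2; 1)
  P={3,7}:  v_{3} + v_{7} = v_{6} — sig = (2; 1)
  P={4,5}:  v_{4} + v_{5} = v_{2} — sig = (2; 1)
  P={4,7}:  v_{4} + v_{7} = v_{3} — sig = (2; 1)
  P={5,6}:  v_{5} + v_{6} = v_{7} — sig = (2; 1)
  P={1,2}:  v_{1} + v_{2} = 2·v_{4} — sig = (2; 2)
  P={1,7}:  v_{1} + v_{7} = 2·v_{3} — sig = (2; 2)
  P={4,6}:  v_{4} + v_{6} = 2·v_{3} — sig = (2; 2)
  P={1,6}:  v_{1} + v_{6} = 3·v_{3} — sig = (2; 3)

Signatures (|P|; sorted positive RHS coefficients), sorted:
    (2; —)
    (2; —)
    (2; 1)
    (2; 1)
    (2; 1)
    (2; 1)
    (2; 1)
    (2; 1)
    (2; 1)
    (2; 1)
    (2; 2)
    (2; 2)
    (2; 2)
    (2; 3)


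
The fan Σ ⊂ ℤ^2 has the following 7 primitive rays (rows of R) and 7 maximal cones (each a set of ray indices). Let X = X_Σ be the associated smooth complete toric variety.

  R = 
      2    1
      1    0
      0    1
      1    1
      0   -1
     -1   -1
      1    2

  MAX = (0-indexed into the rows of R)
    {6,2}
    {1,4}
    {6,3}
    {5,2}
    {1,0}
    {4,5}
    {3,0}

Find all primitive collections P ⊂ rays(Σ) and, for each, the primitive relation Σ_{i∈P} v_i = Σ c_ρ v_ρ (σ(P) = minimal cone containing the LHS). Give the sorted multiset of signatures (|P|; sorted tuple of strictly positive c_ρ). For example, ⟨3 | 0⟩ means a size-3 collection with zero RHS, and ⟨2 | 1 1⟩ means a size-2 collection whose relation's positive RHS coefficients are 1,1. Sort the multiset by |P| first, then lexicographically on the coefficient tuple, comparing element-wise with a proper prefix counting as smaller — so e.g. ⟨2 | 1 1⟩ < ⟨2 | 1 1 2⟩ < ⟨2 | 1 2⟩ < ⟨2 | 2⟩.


|primitive collections| = 14. Relations:

  • {2,4}:  v_{2} + v_{4} = 0 ; sig = ⟨2 | 0⟩
  • {3,5}:  v_{3} + v_{5} = 0 ; sig = ⟨2 | 0⟩
  • {0,5}:  v_{0} + v_{5} = v_{1} ; sig = ⟨2 | 1⟩
  • {1,2}:  v_{1} + v_{2} = v_{3} ; sig = ⟨2 | 1⟩
  • {1,3}:  v_{1} + v_{3} = v_{0} ; sig = ⟨2 | 1⟩
  • {1,5}:  v_{1} + v_{5} = v_{4} ; sig = ⟨2 | 1⟩
  • {2,3}:  v_{2} + v_{3} = v_{6} ; sig = ⟨2 | 1⟩
  • {3,4}:  v_{3} + v_{4} = v_{1} ; sig = ⟨2 | 1⟩
  • {4,6}:  v_{4} + v_{6} = v_{3} ; sig = ⟨2 | 1⟩
  • {5,6}:  v_{5} + v_{6} = v_{2} ; sig = ⟨2 | 1⟩
  • {0,2}:  v_{0} + v_{2} = 2·v_{3} ; sig = ⟨2 | 2⟩
  • {0,4}:  v_{0} + v_{4} = 2·v_{1} ; sig = ⟨2 | 2⟩
  • {1,6}:  v_{1} + v_{6} = 2·v_{3} ; sig = ⟨2 | 2⟩
  • {0,6}:  v_{0} + v_{6} = 3·v_{3} ; sig = ⟨2 | 3⟩

so the primitive-relation signature multiset is
    |P|=2: 14 collections, coeffs (), (), (1), (1), (1), (1), (1), (1), (1), (1), (2), (2), (2), (3)


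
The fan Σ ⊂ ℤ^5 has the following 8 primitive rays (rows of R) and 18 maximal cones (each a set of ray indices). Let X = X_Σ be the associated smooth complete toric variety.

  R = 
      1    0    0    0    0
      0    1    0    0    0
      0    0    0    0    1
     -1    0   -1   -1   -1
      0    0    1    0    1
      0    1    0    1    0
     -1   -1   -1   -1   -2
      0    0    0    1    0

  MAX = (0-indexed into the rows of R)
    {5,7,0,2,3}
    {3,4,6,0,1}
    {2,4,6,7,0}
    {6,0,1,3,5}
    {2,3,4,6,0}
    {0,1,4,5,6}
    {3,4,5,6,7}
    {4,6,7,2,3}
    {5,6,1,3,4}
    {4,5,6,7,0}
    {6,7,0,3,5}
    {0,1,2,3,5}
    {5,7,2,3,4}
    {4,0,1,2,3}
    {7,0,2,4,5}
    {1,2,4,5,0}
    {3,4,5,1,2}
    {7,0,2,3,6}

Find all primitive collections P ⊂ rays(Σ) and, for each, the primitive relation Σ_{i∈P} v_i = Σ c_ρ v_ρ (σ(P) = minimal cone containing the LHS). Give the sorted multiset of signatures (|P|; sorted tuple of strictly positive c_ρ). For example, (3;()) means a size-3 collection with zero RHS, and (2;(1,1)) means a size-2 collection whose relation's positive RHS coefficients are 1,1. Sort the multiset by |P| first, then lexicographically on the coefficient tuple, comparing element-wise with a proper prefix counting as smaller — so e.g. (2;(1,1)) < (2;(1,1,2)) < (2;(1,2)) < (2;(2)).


5 collections generate NE(X_Σ); each relation:

  P={1,7}:  v_{1} + v_{7} = v_{5} ; sig = (2;(1))
  P={1,2,6}:  v_{1} + v_{2} + v_{6} = v_{3} ; sig = (3;(1))
  P={2,5,6}:  v_{2} + v_{5} + v_{6} = v_{3} + v_{7} ; sig = (3;(1,1))
  P={0,3,4,7}:  v_{0} + v_{3} + v_{4} + v_{7} = 0 ; sig = (4;())
  P={0,3,4,5}:  v_{0} + v_{3} + v_{4} + v_{5} = v_{1} ; sig = (4;(1))

Sorted signature multiset PRS(X):
    (2;(1))
    (3;(1))
    (3;(1,1))
    (4;())
    (4;(1))


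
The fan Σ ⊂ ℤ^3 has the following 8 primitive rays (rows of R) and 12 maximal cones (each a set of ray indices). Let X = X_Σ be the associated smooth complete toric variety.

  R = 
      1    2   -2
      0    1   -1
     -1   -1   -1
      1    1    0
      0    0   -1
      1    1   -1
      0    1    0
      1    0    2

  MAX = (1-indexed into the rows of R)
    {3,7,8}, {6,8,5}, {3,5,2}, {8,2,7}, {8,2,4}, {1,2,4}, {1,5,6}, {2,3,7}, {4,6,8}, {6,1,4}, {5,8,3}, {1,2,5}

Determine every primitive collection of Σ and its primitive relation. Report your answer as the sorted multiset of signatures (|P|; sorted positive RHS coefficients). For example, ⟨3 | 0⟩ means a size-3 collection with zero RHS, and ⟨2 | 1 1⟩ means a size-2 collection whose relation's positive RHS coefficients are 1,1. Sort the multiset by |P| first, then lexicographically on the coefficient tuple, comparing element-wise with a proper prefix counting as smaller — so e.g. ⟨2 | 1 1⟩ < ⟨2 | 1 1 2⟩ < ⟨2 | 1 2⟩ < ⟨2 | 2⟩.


12 minimal non-faces of Δ(Σ) (on 8 rays):

  P={2,6}:  v_{2} + v_{6} = v_{1} ; sig = ⟨2 | 1⟩
  P={3,4}:  v_{3} + v_{4} = v_{5} ; sig = ⟨2 | 1⟩
  P={4,5}:  v_{4} + v_{5} = v_{6} ; sig = ⟨2 | 1⟩
  P={5,7}:  v_{5} + v_{7} = v_{2} ; sig = ⟨2 | 1⟩
  P={6,7}:  v_{6} + v_{7} = v_{2} + v_{4} ; sig = ⟨2 | 1 1⟩
  P={1,3}:  v_{1} + v_{3} = v_{2} + 2·v_{5} ; sig = ⟨2 | 1 2⟩
  P={1,7}:  v_{1} + v_{7} = 2·v_{2} + v_{4} ; sig = ⟨2 | 1 2⟩
  P={4,7}:  v_{4} + v_{7} = 2·v_{2} + v_{8} ; sig = ⟨2 | 1 2⟩
  P={1,8}:  v_{1} + v_{8} = 2·v_{4} ; sig = ⟨2 | 2⟩
  P={3,6}:  v_{3} + v_{6} = 2·v_{5} ; sig = ⟨2 | 2⟩
  P={2,3,8}:  v_{2} + v_{3} + v_{8} = 0 ; sig = ⟨3 | 0⟩
  P={2,5,8}:  v_{2} + v_{5} + v_{8} = v_{4} ; sig = ⟨3 | 1⟩

Sorted signature multiset PRS(X):
    |P|=2: 10 collections, coeffs (1), (1), (1), (1), (1,1), (1,2), (1,2), (1,2), (2), (2)
    |P|=3: 2 collections, coeffs (), (1)


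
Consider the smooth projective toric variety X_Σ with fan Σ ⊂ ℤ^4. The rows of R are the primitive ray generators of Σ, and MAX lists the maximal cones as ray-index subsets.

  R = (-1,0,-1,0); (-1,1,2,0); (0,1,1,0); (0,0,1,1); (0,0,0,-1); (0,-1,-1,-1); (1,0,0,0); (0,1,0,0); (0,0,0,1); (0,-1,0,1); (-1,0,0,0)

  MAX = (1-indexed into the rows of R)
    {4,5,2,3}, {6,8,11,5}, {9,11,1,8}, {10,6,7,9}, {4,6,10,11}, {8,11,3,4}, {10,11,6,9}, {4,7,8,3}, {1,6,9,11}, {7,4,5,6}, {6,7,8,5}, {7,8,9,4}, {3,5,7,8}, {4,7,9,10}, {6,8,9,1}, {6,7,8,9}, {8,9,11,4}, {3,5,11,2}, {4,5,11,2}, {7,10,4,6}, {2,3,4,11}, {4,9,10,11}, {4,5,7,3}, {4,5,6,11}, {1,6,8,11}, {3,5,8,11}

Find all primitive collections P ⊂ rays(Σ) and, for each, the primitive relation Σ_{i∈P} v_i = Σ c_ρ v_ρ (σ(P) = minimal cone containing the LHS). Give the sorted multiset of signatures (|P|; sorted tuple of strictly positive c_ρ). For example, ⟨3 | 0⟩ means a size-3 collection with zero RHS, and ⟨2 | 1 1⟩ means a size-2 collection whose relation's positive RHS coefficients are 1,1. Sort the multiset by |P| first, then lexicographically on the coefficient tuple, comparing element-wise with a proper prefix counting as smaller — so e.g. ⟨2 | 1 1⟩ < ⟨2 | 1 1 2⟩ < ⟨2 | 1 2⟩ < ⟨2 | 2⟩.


23 minimal non-faces of Δ(Σ) (on 11 rays):

  P={5,9}:  v_{5} + v_{9} = 0  ⇒ sig = ⟨2 | 0⟩
  P={7,11}:  v_{7} + v_{11} = 0  ⇒ sig = ⟨2 | 0⟩
  P={3,6}:  v_{3} + v_{6} = v_{5}  ⇒ sig = ⟨2 | 1⟩
  P={3,10}:  v_{3} + v_{10} = v_{4}  ⇒ sig = ⟨2 | 1⟩
  P={8,10}:  v_{8} + v_{10} = v_{9}  ⇒ sig = ⟨2 | 1⟩
  P={1,3}:  v_{1} + v_{3} = v_{8} + v_{11}  ⇒ sig = ⟨2 | 1 1⟩
  P={1,4}:  v_{1} + v_{4} = v_{9} + v_{11}  ⇒ sig = ⟨2 | 1 1⟩
  P={3,9}:  v_{3} + v_{9} = v_{4} + v_{8}  ⇒ sig = ⟨2 | 1 1⟩
  P={5,10}:  v_{5} + v_{10} = v_{4} + v_{6}  ⇒ sig = ⟨2 | 1 1⟩
  P={1,5}:  v_{1} + v_{5} = v_{6} + v_{8} + v_{11}  ⇒ sig = ⟨2 | 1 1 1⟩
  P={1,7}:  v_{1} + v_{7} = v_{6} + v_{8} + v_{9}  ⇒ sig = ⟨2 | 1 1 1⟩
  P={2,7}:  v_{2} + v_{7} = v_{3} + v_{4} + v_{5}  ⇒ sig = ⟨2 | 1 1 1⟩
  P={2,9}:  v_{2} + v_{9} = v_{3} + v_{4} + v_{11}  ⇒ sig = ⟨2 | 1 1 1⟩
  P={1,10}:  v_{1} + v_{10} = v_{6} + 2·v_{9} + v_{11}  ⇒ sig = ⟨2 | 1 1 2⟩
  P={2,6}:  v_{2} + v_{6} = v_{4} + 2·v_{5} + v_{11}  ⇒ sig = ⟨2 | 1 1 2⟩
  P={2,10}:  v_{2} + v_{10} = 2·v_{4} + v_{5} + v_{11}  ⇒ sig = ⟨2 | 1 1 2⟩
  P={1,2}:  v_{1} + v_{2} = v_{3} + 2·v_{11}  ⇒ sig = ⟨2 | 1 2⟩
  P={2,8}:  v_{2} + v_{8} = 2·v_{3} + v_{11}  ⇒ sig = ⟨2 | 1 2⟩
  P={4,6,8}:  v_{4} + v_{6} + v_{8} = 0  ⇒ sig = ⟨3 | 0⟩
  P={4,5,8}:  v_{4} + v_{5} + v_{8} = v_{3}  ⇒ sig = ⟨3 | 1⟩
  P={4,6,9}:  v_{4} + v_{6} + v_{9} = v_{10}  ⇒ sig = ⟨3 | 1⟩
  P={3,4,5,11}:  v_{3} + v_{4} + v_{5} + v_{11} = v_{2}  ⇒ sig = ⟨4 | 1⟩
  P={6,8,9,11}:  v_{6} + v_{8} + v_{9} + v_{11} = v_{1}  ⇒ sig = ⟨4 | 1⟩

Sorted signature multiset PRS(X):
    ⟨2 | 0⟩
    ⟨2 | 0⟩
    ⟨2 | 1⟩
    ⟨2 | 1⟩
    ⟨2 | 1⟩
    ⟨2 | 1 1⟩
    ⟨2 | 1 1⟩
    ⟨2 | 1 1⟩
    ⟨2 | 1 1⟩
    ⟨2 | 1 1 1⟩
    ⟨2 | 1 1 1⟩
    ⟨2 | 1 1 1⟩
    ⟨2 | 1 1 1⟩
    ⟨2 | 1 1 2⟩
    ⟨2 | 1 1 2⟩
    ⟨2 | 1 1 2⟩
    ⟨2 | 1 2⟩
    ⟨2 | 1 2⟩
    ⟨3 | 0⟩
    ⟨3 | 1⟩
    ⟨3 | 1⟩
    ⟨4 | 1⟩
    ⟨4 | 1⟩


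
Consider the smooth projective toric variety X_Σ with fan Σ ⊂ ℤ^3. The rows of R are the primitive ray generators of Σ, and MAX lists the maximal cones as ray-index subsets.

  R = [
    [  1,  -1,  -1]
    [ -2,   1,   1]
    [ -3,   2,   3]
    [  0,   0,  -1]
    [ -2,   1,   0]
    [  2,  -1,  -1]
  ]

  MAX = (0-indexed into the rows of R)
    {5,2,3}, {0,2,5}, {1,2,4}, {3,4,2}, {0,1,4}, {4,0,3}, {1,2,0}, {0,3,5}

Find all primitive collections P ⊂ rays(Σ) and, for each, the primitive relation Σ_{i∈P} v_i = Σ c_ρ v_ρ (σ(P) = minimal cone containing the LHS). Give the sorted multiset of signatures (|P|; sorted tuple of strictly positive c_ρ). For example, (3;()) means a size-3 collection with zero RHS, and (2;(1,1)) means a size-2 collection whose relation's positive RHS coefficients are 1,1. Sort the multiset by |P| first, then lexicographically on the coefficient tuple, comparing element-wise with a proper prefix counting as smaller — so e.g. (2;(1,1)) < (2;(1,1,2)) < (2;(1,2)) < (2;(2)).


5 collections generate NE(X_Σ); each relation:

  P={1,5}:  v_{1} + v_{5} = 0 ; sig = (2;())
  P={1,3}:  v_{1} + v_{3} = v_{4} ; sig = (2;(1))
  P={4,5}:  v_{4} + v_{5} = v_{3} ; sig = (2;(1))
  P={0,2,3}:  v_{0} + v_{2} + v_{3} = v_{1} ; sig = (3;(1))
  P={0,2,4}:  v_{0} + v_{2} + v_{4} = 2·v_{1} ; sig = (3;(2))

Signatures (|P|; sorted positive RHS coefficients), sorted:
{ (2;()),  (2;(1)) ×2,  (3;(1)),  (3;(2)) }


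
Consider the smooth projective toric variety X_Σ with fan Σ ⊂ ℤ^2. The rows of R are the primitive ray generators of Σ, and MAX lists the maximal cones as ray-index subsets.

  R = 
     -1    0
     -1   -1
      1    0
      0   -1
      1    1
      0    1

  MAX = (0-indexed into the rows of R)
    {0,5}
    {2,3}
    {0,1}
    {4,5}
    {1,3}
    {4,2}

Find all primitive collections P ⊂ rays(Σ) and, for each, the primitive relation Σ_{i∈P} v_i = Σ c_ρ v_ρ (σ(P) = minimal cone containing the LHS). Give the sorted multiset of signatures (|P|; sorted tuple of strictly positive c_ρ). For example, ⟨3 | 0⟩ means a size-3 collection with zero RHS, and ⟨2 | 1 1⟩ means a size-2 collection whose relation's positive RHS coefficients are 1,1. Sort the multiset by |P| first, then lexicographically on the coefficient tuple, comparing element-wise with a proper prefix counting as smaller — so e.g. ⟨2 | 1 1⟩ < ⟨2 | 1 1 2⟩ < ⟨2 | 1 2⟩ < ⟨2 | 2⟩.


Primitive collections (9):

  P={0,2}:  v_{0} + v_{2} = 0  ⇒ sig = ⟨2 | 0⟩
  P={1,4}:  v_{1} + v_{4} = 0  ⇒ sig = ⟨2 | 0⟩
  P={3,5}:  v_{3} + v_{5} = 0  ⇒ sig = ⟨2 | 0⟩
  P={0,3}:  v_{0} + v_{3} = v_{1}  ⇒ sig = ⟨2 | 1⟩
  P={0,4}:  v_{0} + v_{4} = v_{5}  ⇒ sig = ⟨2 | 1⟩
  P={1,2}:  v_{1} + v_{2} = v_{3}  ⇒ sig = ⟨2 | 1⟩
  P={1,5}:  v_{1} + v_{5} = v_{0}  ⇒ sig = ⟨2 | 1⟩
  P={2,5}:  v_{2} + v_{5} = v_{4}  ⇒ sig = ⟨2 | 1⟩
  P={3,4}:  v_{3} + v_{4} = v_{2}  ⇒ sig = ⟨2 | 1⟩

Sorted signature multiset PRS(X):
    |P|=2: 9 collections, coeffs (), (), (), (1), (1), (1), (1), (1), (1)


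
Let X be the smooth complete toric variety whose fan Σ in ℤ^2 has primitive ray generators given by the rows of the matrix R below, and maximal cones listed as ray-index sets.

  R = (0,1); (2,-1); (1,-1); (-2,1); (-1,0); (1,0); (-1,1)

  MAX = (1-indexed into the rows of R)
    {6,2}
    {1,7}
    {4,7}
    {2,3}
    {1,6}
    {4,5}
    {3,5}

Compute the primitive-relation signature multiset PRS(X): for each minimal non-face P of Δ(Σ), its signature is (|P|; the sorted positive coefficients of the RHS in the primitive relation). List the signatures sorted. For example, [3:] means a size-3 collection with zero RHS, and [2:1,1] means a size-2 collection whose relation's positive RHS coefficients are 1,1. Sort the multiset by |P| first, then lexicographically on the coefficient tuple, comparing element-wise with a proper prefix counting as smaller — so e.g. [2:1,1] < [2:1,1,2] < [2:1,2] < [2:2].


14 minimal non-faces of Δ(Σ) (on 7 rays):

  P={2,4}:  v_{2} + v_{4} = 0 — sig = [2:]
  P={3,7}:  v_{3} + v_{7} = 0 — sig = [2:]
  P={5,6}:  v_{5} + v_{6} = 0 — sig = [2:]
  P={1,3}:  v_{1} + v_{3} = v_{6} — sig = [2:1]
  P={1,5}:  v_{1} + v_{5} = v_{7} — sig = [2:1]
  P={2,5}:  v_{2} + v_{5} = v_{3} — sig = [2:1]
  P={2,7}:  v_{2} + v_{7} = v_{6} — sig = [2:1]
  P={3,4}:  v_{3} + v_{4} = v_{5} — sig = [2:1]
  P={3,6}:  v_{3} + v_{6} = v_{2} — sig = [2:1]
  P={4,6}:  v_{4} + v_{6} = v_{7} — sig = [2:1]
  P={5,7}:  v_{5} + v_{7} = v_{4} — sig = [2:1]
  P={6,7}:  v_{6} + v_{7} = v_{1} — sig = [2:1]
  P={1,2}:  v_{1} + v_{2} = 2·v_{6} — sig = [2:2]
  P={1,4}:  v_{1} + v_{4} = 2·v_{7} — sig = [2:2]

Signatures (|P|; sorted positive RHS coefficients), sorted:
{ [2:] ×3,  [2:1] ×9,  [2:2] ×2 }


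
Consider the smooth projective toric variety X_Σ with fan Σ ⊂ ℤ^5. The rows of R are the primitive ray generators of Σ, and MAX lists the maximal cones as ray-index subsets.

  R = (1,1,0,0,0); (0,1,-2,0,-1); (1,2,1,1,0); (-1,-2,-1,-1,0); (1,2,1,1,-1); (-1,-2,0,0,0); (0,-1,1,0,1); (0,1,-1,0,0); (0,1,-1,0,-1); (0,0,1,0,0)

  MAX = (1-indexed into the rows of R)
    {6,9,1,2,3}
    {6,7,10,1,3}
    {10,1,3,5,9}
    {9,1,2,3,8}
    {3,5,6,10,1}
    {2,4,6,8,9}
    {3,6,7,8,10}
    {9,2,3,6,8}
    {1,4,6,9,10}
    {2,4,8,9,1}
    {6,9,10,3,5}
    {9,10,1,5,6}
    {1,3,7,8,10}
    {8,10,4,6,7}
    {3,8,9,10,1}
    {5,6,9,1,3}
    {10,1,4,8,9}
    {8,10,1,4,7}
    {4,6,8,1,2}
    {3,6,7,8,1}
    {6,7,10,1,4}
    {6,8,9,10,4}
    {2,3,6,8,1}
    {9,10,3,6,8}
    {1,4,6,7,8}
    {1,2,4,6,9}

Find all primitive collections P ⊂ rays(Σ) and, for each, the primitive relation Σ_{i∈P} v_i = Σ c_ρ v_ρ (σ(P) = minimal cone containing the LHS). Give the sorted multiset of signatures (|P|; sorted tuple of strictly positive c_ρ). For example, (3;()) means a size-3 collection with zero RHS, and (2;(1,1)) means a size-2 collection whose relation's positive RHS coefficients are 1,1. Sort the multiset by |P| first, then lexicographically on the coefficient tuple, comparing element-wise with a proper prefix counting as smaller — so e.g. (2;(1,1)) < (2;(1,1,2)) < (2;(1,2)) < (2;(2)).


Σ has 11 primitive collections:

  {3,4}:  v_{3} + v_{4} = 0 — sig = (2;())
  {7,9}:  v_{7} + v_{9} = 0 — sig = (2;())
  {2,10}:  v_{2} + v_{10} = v_{9} — sig = (2;(1))
  {5,8}:  v_{5} + v_{8} = v_{3} + v_{9} — sig = (2;(1,1))
  {2,7}:  v_{2} + v_{7} = v_{1} + v_{6} + v_{8} — sig = (2;(1,1,1))
  {4,5}:  v_{4} + v_{5} = v_{1} + v_{6} + v_{9} + v_{10} — sig = (2;(1,1,1,1))
  {5,7}:  v_{5} + v_{7} = v_{1} + v_{3} + v_{6} + v_{10} — sig = (2;(1,1,1,1))
  {2,5}:  v_{2} + v_{5} = v_{1} + v_{3} + v_{6} + 2·v_{9} — sig = (2;(1,1,1,2))
  {1,6,8,10}:  v_{1} + v_{6} + v_{8} + v_{10} = 0 — sig = (4;())
  {1,6,8,9}:  v_{1} + v_{6} + v_{8} + v_{9} = v_{2} — sig = (4;(1))
  {1,3,6,9,10}:  v_{1} + v_{3} + v_{6} + v_{9} + v_{10} = v_{5} — sig = (5;(1))

Sorted signature multiset PRS(X):
    (2;())
    (2;())
    (2;(1))
    (2;(1,1))
    (2;(1,1,1))
    (2;(1,1,1,1))
    (2;(1,1,1,1))
    (2;(1,1,1,2))
    (4;())
    (4;(1))
    (5;(1))


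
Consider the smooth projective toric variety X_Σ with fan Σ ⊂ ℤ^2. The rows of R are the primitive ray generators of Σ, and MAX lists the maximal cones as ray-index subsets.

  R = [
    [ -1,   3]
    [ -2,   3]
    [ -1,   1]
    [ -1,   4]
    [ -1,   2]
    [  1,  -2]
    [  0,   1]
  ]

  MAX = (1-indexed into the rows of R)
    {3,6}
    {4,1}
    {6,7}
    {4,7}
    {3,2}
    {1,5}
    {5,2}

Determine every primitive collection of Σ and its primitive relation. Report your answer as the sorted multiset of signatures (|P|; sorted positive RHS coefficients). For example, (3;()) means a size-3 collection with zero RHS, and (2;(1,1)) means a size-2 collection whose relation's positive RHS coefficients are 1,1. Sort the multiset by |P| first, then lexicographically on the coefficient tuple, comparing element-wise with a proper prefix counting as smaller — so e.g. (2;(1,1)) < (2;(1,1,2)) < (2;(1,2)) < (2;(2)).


|primitive collections| = 14. Relations:

  • {5,6}:  v_{5} + v_{6} = 0  →  sig = (2;())
  • {1,6}:  v_{1} + v_{6} = v_{7}  →  sig = (2;(1))
  • {1,7}:  v_{1} + v_{7} = v_{4}  →  sig = (2;(1))
  • {2,6}:  v_{2} + v_{6} = v_{3}  →  sig = (2;(1))
  • {3,5}:  v_{3} + v_{5} = v_{2}  →  sig = (2;(1))
  • {3,7}:  v_{3} + v_{7} = v_{5}  →  sig = (2;(1))
  • {5,7}:  v_{5} + v_{7} = v_{1}  →  sig = (2;(1))
  • {3,4}:  v_{3} + v_{4} = v_{1} + v_{5}  →  sig = (2;(1,1))
  • {2,4}:  v_{2} + v_{4} = v_{1} + 2·v_{5}  →  sig = (2;(1,2))
  • {1,3}:  v_{1} + v_{3} = 2·v_{5}  →  sig = (2;(2))
  • {2,7}:  v_{2} + v_{7} = 2·v_{5}  →  sig = (2;(2))
  • {4,5}:  v_{4} + v_{5} = 2·v_{1}  →  sig = (2;(2))
  • {4,6}:  v_{4} + v_{6} = 2·v_{7}  →  sig = (2;(2))
  • {1,2}:  v_{1} + v_{2} = 3·v_{5}  →  sig = (2;(3))

Sorted signature multiset PRS(X):
{ (2;()),  (2;(1)) ×6,  (2;(1,1)),  (2;(1,2)),  (2;(2)) ×4,  (2;(3)) }


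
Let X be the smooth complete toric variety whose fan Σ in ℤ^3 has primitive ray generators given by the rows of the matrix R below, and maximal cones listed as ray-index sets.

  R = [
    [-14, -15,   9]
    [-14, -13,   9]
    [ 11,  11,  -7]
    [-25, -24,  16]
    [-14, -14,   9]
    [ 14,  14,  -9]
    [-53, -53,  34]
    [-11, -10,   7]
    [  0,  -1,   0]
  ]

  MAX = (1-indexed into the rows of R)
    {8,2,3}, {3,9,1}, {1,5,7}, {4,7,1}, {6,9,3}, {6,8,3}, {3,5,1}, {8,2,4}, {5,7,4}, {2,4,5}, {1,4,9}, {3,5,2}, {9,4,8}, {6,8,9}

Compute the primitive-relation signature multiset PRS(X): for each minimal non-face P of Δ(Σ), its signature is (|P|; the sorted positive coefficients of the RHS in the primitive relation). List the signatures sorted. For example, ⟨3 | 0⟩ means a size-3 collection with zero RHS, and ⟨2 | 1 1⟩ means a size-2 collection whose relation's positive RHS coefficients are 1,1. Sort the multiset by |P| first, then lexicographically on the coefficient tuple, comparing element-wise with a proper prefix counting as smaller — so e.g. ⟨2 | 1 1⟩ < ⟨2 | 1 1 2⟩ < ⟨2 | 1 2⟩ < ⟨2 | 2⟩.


|primitive collections| = 17. Relations:

  P={5,6}:  v_{5} + v_{6} = 0  →  sig = ⟨2 | 0⟩
  P={1,6}:  v_{1} + v_{6} = v_{9}  →  sig = ⟨2 | 1⟩
  P={2,9}:  v_{2} + v_{9} = v_{5}  →  sig = ⟨2 | 1⟩
  P={3,4}:  v_{3} + v_{4} = v_{2}  →  sig = ⟨2 | 1⟩
  P={4,6}:  v_{4} + v_{6} = v_{8}  →  sig = ⟨2 | 1⟩
  P={5,8}:  v_{5} + v_{8} = v_{4}  →  sig = ⟨2 | 1⟩
  P={5,9}:  v_{5} + v_{9} = v_{1}  →  sig = ⟨2 | 1⟩
  P={1,8}:  v_{1} + v_{8} = v_{4} + v_{9}  →  sig = ⟨2 | 1 1⟩
  P={2,6}:  v_{2} + v_{6} = v_{3} + v_{8}  →  sig = ⟨2 | 1 1⟩
  P={6,7}:  v_{6} + v_{7} = v_{1} + v_{4}  →  sig = ⟨2 | 1 1⟩
  P={7,8}:  v_{7} + v_{8} = v_{1} + 2·v_{4}  →  sig = ⟨2 | 1 2⟩
  P={7,9}:  v_{7} + v_{9} = 2·v_{1} + v_{4}  →  sig = ⟨2 | 1 2⟩
  P={2,7}:  v_{2} + v_{7} = v_{4} + 3·v_{5}  →  sig = ⟨2 | 1 3⟩
  P={1,2}:  v_{1} + v_{2} = 2·v_{5}  →  sig = ⟨2 | 2⟩
  P={3,7}:  v_{3} + v_{7} = 3·v_{5}  →  sig = ⟨2 | 3⟩
  P={3,8,9}:  v_{3} + v_{8} + v_{9} = 0  →  sig = ⟨3 | 0⟩
  P={1,4,5}:  v_{1} + v_{4} + v_{5} = v_{7}  →  sig = ⟨3 | 1⟩

so the primitive-relation signature multiset is
{ ⟨2 | 0⟩,  ⟨2 | 1⟩ ×6,  ⟨2 | 1 1⟩ ×3,  ⟨2 | 1 2⟩ ×2,  ⟨2 | 1 3⟩,  ⟨2 | 2⟩,  ⟨2 | 3⟩,  ⟨3 | 0⟩,  ⟨3 | 1⟩ }


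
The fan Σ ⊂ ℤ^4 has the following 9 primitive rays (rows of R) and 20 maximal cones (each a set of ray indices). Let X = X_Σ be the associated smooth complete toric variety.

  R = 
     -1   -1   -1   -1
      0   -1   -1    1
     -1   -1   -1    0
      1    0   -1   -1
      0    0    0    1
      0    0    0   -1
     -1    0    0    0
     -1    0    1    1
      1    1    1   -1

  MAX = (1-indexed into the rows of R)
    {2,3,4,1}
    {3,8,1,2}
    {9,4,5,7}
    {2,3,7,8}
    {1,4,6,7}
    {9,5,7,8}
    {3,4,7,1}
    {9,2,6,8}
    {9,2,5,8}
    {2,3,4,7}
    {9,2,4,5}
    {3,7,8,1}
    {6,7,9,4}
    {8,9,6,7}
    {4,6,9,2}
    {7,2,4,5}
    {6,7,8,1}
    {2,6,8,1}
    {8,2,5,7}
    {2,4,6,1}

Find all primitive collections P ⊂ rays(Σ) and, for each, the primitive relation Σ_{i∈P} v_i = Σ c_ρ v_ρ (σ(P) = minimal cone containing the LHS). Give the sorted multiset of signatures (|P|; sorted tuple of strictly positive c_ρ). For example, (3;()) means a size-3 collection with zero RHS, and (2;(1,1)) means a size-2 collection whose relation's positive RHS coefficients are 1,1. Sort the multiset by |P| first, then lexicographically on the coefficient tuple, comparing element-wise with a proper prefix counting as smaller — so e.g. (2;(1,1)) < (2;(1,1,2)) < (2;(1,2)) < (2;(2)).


10 minimal non-faces of Δ(Σ) (on 9 rays):

  • {4,8}:  v_{4} + v_{8} = 0  ⇒ sig = (2;())
  • {5,6}:  v_{5} + v_{6} = 0  ⇒ sig = (2;())
  • {1,5}:  v_{1} + v_{5} = v_{3}  ⇒ sig = (2;(1))
  • {3,6}:  v_{3} + v_{6} = v_{1}  ⇒ sig = (2;(1))
  • {3,9}:  v_{3} + v_{9} = v_{6}  ⇒ sig = (2;(1))
  • {3,5}:  v_{3} + v_{5} = v_{2} + v_{7}  ⇒ sig = (2;(1,1))
  • {1,9}:  v_{1} + v_{9} = 2·v_{6}  ⇒ sig = (2;(2))
  • {2,7,9}:  v_{2} + v_{7} + v_{9} = 0  ⇒ sig = (3;())
  • {2,6,7}:  v_{2} + v_{6} + v_{7} = v_{3}  ⇒ sig = (3;(1))
  • {1,2,7}:  v_{1} + v_{2} + v_{7} = 2·v_{3}  ⇒ sig = (3;(2))

Signatures (|P|; sorted positive RHS coefficients), sorted:
{ (2;()) ×2,  (2;(1)) ×3,  (2;(1,1)),  (2;(2)),  (3;()),  (3;(1)),  (3;(2)) }


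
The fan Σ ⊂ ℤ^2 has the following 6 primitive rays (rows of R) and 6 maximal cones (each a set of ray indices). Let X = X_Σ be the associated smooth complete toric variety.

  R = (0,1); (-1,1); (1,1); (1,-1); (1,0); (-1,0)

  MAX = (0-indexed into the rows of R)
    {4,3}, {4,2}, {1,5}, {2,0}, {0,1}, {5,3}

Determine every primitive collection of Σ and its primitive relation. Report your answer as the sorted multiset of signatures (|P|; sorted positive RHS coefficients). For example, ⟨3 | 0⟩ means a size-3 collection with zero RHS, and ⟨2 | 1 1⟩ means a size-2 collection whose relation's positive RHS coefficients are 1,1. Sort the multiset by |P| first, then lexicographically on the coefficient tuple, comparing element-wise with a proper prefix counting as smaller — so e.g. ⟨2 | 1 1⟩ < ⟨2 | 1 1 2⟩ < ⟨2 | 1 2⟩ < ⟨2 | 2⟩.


The 9 primitive collections of Σ (r=6, n=2):

  P={1,3}:  v_{1} + v_{3} = 0  so sig = ⟨2 | 0⟩
  P={4,5}:  v_{4} + v_{5} = 0  so sig = ⟨2 | 0⟩
  P={0,3}:  v_{0} + v_{3} = v_{4}  so sig = ⟨2 | 1⟩
  P={0,4}:  v_{0} + v_{4} = v_{2}  so sig = ⟨2 | 1⟩
  P={0,5}:  v_{0} + v_{5} = v_{1}  so sig = ⟨2 | 1⟩
  P={1,4}:  v_{1} + v_{4} = v_{0}  so sig = ⟨2 | 1⟩
  P={2,5}:  v_{2} + v_{5} = v_{0}  so sig = ⟨2 | 1⟩
  P={1,2}:  v_{1} + v_{2} = 2·v_{0}  so sig = ⟨2 | 2⟩
  P={2,3}:  v_{2} + v_{3} = 2·v_{4}  so sig = ⟨2 | 2⟩

Sorted signature multiset PRS(X):
[⟨2 | 0⟩, ⟨2 | 0⟩, ⟨2 | 1⟩, ⟨2 | 1⟩, ⟨2 | 1⟩, ⟨2 | 1⟩, ⟨2 | 1⟩, ⟨2 | 2⟩, ⟨2 | 2⟩]
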